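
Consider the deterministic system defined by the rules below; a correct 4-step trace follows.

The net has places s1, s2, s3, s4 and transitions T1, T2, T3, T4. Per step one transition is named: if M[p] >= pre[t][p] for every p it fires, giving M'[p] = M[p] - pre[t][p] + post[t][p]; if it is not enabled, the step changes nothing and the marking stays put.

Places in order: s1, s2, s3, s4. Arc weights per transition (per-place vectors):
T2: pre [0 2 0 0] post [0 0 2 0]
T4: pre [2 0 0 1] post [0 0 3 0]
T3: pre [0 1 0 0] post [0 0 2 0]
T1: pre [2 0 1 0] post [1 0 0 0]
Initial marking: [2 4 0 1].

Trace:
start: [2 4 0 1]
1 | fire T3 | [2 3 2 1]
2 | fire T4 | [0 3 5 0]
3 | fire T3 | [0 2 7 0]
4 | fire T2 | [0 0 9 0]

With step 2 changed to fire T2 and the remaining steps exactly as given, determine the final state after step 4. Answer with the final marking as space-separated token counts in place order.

(re-executing from step 2 with the substitution; state before step 2: [2 3 2 1])
2 | fire T2 | [2 1 4 1]
3 | fire T3 | [2 0 6 1]
4 | fire T2 | [2 0 6 1]

2 0 6 1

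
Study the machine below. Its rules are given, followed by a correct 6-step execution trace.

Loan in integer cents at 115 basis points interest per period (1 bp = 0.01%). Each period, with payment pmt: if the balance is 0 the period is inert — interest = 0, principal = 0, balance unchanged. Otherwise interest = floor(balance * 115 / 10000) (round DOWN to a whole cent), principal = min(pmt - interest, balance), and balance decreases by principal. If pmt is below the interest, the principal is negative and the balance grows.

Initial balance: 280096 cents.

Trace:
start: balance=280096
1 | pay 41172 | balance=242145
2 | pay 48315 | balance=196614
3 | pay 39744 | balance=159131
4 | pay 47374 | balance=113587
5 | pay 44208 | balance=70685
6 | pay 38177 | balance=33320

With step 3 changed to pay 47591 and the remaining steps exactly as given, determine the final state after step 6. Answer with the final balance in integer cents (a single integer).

(re-executing from step 3 with the substitution; state before step 3: balance=196614)
3 | pay 47591 | balance=151284
4 | pay 47374 | balance=105649
5 | pay 44208 | balance=62655
6 | pay 38177 | balance=25198

25198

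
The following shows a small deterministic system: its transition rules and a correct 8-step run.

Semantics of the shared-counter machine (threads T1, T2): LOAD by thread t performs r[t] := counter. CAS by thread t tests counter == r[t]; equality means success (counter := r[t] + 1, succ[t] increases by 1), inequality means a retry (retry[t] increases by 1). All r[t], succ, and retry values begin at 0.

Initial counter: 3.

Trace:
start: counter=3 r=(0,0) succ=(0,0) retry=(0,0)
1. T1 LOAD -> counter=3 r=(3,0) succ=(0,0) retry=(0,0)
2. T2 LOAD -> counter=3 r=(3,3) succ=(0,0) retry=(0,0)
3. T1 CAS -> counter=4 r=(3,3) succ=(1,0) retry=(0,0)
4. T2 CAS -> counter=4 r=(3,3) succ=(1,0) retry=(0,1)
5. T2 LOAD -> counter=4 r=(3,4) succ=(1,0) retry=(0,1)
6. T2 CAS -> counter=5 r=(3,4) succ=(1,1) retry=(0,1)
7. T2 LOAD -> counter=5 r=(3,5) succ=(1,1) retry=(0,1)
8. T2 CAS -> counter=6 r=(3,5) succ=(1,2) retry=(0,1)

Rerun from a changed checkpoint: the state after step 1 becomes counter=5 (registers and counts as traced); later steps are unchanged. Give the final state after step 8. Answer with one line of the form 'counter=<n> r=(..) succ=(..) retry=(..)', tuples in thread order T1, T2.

state after step 1 := counter=5 r=(3,0) succ=(0,0) retry=(0,0)
2. T2 LOAD -> counter=5 r=(3,5) succ=(0,0) retry=(0,0)
3. T1 CAS -> counter=5 r=(3,5) succ=(0,0) retry=(1,0)
4. T2 CAS -> counter=6 r=(3,5) succ=(0,1) retry=(1,0)
5. T2 LOAD -> counter=6 r=(3,6) succ=(0,1) retry=(1,0)
6. T2 CAS -> counter=7 r=(3,6) succ=(0,2) retry=(1,0)
7. T2 LOAD -> counter=7 r=(3,7) succ=(0,2) retry=(1,0)
8. T2 CAS -> counter=8 r=(3,7) succ=(0,3) retry=(1,0)

counter=8 r=(3,7) succ=(0,3) retry=(1,0)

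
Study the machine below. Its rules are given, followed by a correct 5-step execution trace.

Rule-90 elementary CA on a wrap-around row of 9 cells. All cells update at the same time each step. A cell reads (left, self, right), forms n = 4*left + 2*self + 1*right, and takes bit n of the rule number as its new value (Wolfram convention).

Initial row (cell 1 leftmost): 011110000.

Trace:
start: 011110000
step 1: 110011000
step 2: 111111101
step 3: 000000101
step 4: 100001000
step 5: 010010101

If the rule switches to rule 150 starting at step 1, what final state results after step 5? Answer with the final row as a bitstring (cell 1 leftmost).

011110101

(re-executing steps 1..5 under rule 150; state before step 1: 011110000)
step 1: 101101000
step 2: 100001101
step 3: 010010000
step 4: 111111000
step 5: 011110101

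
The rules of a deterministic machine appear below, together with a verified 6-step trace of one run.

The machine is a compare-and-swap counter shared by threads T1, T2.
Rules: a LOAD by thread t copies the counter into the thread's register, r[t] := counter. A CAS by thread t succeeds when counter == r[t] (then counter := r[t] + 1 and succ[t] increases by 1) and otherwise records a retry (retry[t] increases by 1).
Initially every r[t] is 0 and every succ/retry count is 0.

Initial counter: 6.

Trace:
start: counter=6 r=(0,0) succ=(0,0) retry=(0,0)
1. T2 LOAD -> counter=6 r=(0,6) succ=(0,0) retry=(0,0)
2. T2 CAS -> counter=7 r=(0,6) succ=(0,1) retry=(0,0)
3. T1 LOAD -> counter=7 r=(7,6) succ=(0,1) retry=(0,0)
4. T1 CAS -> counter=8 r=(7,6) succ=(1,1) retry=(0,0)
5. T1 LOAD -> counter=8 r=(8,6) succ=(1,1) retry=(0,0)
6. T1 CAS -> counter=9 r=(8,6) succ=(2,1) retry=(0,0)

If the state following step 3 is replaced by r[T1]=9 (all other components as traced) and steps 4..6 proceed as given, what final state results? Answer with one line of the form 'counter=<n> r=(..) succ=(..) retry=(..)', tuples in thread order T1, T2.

state after step 3 := counter=7 r=(9,6) succ=(0,1) retry=(0,0)
4. T1 CAS -> counter=7 r=(9,6) succ=(0,1) retry=(1,0)
5. T1 LOAD -> counter=7 r=(7,6) succ=(0,1) retry=(1,0)
6. T1 CAS -> counter=8 r=(7,6) succ=(1,1) retry=(1,0)

counter=8 r=(7,6) succ=(1,1) retry=(1,0)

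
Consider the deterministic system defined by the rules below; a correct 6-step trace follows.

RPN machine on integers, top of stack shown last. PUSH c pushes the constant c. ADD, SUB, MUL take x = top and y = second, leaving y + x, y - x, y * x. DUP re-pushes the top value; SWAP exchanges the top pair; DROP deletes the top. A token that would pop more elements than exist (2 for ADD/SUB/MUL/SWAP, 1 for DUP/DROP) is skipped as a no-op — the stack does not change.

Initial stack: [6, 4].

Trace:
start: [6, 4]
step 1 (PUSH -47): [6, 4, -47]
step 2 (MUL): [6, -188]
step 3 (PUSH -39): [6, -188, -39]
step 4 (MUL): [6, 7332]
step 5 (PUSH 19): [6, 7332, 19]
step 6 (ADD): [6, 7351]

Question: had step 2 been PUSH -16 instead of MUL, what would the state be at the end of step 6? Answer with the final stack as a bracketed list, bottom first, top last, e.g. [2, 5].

(re-executing from step 2 with the substitution; state before step 2: [6, 4, -47])
step 2 (PUSH -16): [6, 4, -47, -16]
step 3 (PUSH -39): [6, 4, -47, -16, -39]
step 4 (MUL): [6, 4, -47, 624]
step 5 (PUSH 19): [6, 4, -47, 624, 19]
step 6 (ADD): [6, 4, -47, 643]

[6, 4, -47, 643]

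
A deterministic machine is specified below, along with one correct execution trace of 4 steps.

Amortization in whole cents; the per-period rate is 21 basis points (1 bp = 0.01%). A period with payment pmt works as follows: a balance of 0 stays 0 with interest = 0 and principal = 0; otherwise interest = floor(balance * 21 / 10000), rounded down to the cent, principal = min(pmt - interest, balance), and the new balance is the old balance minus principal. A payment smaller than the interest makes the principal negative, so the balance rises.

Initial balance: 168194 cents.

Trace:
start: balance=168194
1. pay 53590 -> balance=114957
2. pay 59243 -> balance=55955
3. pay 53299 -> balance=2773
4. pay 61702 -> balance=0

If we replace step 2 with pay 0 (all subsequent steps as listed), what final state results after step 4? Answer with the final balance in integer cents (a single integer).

568

(re-executing from step 2 with the substitution; state before step 2: balance=114957)
2. pay 0 -> balance=115198
3. pay 53299 -> balance=62140
4. pay 61702 -> balance=568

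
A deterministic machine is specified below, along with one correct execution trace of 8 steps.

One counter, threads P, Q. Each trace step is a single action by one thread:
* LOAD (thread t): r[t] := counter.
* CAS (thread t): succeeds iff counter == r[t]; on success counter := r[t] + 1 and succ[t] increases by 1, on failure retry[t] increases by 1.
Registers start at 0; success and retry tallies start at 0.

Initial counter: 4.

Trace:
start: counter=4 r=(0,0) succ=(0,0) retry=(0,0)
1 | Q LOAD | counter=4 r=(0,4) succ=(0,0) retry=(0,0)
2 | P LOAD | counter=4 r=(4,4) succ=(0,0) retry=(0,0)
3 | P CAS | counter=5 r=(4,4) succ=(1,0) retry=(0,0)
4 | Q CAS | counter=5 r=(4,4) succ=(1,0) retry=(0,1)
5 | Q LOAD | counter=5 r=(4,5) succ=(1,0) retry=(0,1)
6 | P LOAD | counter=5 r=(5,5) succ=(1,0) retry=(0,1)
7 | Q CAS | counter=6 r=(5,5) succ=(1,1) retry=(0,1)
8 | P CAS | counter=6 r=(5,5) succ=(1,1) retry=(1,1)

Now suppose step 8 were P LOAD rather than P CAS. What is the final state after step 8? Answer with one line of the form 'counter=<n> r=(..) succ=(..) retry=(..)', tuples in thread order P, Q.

(re-executing from step 8 with the substitution; state before step 8: counter=6 r=(5,5) succ=(1,1) retry=(0,1))
8 | P LOAD | counter=6 r=(6,5) succ=(1,1) retry=(0,1)

counter=6 r=(6,5) succ=(1,1) retry=(0,1)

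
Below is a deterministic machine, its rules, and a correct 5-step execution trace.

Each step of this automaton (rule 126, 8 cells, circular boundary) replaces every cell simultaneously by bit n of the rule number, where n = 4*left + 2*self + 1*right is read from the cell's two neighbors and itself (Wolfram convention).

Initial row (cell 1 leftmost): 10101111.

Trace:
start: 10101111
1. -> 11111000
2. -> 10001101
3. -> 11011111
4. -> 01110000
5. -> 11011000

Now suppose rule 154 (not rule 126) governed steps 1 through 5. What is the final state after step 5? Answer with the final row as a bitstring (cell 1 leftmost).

11110000

(re-executing steps 1..5 under rule 154; state before step 1: 10101111)
1. -> 00001111
2. -> 10011110
3. -> 01111100
4. -> 11111010
5. -> 11110000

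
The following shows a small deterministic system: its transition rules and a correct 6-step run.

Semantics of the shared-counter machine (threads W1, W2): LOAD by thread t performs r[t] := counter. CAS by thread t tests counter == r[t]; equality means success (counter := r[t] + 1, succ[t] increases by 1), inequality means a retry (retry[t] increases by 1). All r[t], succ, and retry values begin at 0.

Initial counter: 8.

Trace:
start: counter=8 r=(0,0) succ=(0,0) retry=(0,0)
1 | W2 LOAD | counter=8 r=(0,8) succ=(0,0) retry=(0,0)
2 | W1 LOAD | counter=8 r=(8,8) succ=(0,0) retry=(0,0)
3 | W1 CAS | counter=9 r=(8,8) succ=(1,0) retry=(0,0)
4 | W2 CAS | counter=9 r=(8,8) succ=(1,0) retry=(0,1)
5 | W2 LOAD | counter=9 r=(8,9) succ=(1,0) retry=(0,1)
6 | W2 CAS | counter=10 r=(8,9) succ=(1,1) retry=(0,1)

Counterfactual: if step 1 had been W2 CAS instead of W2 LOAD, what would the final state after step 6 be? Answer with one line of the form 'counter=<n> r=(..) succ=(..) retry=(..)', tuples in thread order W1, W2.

counter=10 r=(8,9) succ=(1,1) retry=(0,2)

(re-executing from step 1 with the substitution; state before step 1: counter=8 r=(0,0) succ=(0,0) retry=(0,0))
1 | W2 CAS | counter=8 r=(0,0) succ=(0,0) retry=(0,1)
2 | W1 LOAD | counter=8 r=(8,0) succ=(0,0) retry=(0,1)
3 | W1 CAS | counter=9 r=(8,0) succ=(1,0) retry=(0,1)
4 | W2 CAS | counter=9 r=(8,0) succ=(1,0) retry=(0,2)
5 | W2 LOAD | counter=9 r=(8,9) succ=(1,0) retry=(0,2)
6 | W2 CAS | counter=10 r=(8,9) succ=(1,1) retry=(0,2)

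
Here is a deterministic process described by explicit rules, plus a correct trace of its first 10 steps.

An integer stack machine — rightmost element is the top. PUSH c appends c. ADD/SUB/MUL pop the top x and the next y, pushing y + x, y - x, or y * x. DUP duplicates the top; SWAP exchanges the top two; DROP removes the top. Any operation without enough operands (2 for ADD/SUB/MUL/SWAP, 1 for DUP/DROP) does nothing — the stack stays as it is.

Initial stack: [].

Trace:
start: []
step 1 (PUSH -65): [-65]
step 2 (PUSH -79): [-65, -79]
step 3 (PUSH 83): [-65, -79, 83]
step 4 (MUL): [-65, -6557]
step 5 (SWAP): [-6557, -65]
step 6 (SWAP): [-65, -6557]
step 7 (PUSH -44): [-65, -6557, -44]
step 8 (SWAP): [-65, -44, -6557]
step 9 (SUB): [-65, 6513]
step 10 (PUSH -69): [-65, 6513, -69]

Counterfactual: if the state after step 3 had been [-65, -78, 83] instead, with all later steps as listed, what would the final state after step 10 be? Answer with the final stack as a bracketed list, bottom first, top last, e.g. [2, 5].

[-65, 6430, -69]

state after step 3 := [-65, -78, 83]
step 4 (MUL): [-65, -6474]
step 5 (SWAP): [-6474, -65]
step 6 (SWAP): [-65, -6474]
step 7 (PUSH -44): [-65, -6474, -44]
step 8 (SWAP): [-65, -44, -6474]
step 9 (SUB): [-65, 6430]
step 10 (PUSH -69): [-65, 6430, -69]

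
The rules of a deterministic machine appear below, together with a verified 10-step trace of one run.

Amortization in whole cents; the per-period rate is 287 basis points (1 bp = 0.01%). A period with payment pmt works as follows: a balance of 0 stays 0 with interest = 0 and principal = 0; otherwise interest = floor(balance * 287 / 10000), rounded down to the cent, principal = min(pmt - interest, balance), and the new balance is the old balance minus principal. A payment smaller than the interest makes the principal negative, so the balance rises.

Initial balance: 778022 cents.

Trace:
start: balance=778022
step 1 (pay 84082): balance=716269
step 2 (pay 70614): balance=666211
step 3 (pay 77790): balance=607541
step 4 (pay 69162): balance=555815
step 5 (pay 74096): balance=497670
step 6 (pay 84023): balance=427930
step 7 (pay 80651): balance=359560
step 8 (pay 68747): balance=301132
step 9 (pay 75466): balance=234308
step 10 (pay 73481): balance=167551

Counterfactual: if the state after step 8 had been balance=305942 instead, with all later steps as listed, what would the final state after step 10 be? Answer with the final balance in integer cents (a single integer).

172641

state after step 8 := balance=305942
step 9 (pay 75466): balance=239256
step 10 (pay 73481): balance=172641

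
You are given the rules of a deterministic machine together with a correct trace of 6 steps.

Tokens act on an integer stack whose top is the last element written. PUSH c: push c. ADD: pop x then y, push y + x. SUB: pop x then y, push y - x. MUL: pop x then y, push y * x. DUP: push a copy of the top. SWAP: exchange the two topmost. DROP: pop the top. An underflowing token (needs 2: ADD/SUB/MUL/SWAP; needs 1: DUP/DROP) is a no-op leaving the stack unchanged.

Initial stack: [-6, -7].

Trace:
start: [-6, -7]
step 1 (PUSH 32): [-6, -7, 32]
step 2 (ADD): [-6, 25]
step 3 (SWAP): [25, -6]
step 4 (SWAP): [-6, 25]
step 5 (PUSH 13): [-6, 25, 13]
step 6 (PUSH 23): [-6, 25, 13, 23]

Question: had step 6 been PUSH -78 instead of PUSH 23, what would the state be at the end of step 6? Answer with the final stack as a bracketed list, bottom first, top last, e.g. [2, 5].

[-6, 25, 13, -78]

(re-executing from step 6 with the substitution; state before step 6: [-6, 25, 13])
step 6 (PUSH -78): [-6, 25, 13, -78]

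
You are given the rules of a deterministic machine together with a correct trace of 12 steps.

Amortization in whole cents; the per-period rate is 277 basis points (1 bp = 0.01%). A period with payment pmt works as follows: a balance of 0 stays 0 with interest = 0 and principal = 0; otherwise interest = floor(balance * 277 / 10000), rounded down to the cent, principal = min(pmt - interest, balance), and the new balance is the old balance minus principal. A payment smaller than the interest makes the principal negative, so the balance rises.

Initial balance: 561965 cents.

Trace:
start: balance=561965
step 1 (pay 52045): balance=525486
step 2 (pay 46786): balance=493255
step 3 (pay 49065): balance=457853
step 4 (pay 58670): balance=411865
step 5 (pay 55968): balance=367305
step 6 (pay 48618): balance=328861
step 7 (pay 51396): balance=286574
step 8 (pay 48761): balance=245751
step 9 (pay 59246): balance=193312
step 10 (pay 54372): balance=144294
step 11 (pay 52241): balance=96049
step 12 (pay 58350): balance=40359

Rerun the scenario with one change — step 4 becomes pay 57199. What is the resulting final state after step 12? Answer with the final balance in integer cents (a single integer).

42189

(re-executing from step 4 with the substitution; state before step 4: balance=457853)
step 4 (pay 57199): balance=413336
step 5 (pay 55968): balance=368817
step 6 (pay 48618): balance=330415
step 7 (pay 51396): balance=288171
step 8 (pay 48761): balance=247392
step 9 (pay 59246): balance=194998
step 10 (pay 54372): balance=146027
step 11 (pay 52241): balance=97830
step 12 (pay 58350): balance=42189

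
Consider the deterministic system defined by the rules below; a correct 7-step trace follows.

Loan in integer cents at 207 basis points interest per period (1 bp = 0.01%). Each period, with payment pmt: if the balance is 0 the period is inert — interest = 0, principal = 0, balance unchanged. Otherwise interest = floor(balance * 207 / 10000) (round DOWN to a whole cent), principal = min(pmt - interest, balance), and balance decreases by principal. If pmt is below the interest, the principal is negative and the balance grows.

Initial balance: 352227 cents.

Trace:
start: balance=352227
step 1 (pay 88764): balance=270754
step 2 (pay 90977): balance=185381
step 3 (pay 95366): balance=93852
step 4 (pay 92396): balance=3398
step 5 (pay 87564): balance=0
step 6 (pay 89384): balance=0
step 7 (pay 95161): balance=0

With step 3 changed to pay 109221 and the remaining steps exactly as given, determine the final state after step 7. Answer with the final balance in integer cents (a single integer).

(re-executing from step 3 with the substitution; state before step 3: balance=185381)
step 3 (pay 109221): balance=79997
step 4 (pay 92396): balance=0
step 5 (pay 87564): balance=0
step 6 (pay 89384): balance=0
step 7 (pay 95161): balance=0

0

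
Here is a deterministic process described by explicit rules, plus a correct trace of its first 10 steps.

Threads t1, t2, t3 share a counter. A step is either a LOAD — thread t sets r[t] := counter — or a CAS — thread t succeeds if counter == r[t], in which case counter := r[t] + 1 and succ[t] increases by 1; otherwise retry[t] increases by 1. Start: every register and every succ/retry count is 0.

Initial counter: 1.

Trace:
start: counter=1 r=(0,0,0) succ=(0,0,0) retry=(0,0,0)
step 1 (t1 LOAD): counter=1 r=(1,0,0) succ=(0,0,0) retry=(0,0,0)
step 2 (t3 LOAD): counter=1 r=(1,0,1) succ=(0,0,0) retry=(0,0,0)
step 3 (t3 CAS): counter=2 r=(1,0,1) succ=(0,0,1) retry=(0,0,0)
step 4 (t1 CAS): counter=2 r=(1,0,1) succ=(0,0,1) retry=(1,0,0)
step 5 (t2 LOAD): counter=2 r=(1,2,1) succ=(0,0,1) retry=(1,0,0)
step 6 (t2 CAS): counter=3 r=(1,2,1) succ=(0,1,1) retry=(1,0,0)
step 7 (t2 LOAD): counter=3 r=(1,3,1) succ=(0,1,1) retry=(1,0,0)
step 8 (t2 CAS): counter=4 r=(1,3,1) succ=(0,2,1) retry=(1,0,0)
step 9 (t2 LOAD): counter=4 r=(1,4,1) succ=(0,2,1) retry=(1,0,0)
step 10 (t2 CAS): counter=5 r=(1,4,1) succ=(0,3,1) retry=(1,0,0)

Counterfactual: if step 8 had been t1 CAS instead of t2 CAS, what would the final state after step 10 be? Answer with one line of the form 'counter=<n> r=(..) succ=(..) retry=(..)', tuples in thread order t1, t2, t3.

counter=4 r=(1,3,1) succ=(0,2,1) retry=(2,0,0)

(re-executing from step 8 with the substitution; state before step 8: counter=3 r=(1,3,1) succ=(0,1,1) retry=(1,0,0))
step 8 (t1 CAS): counter=3 r=(1,3,1) succ=(0,1,1) retry=(2,0,0)
step 9 (t2 LOAD): counter=3 r=(1,3,1) succ=(0,1,1) retry=(2,0,0)
step 10 (t2 CAS): counter=4 r=(1,3,1) succ=(0,2,1) retry=(2,0,0)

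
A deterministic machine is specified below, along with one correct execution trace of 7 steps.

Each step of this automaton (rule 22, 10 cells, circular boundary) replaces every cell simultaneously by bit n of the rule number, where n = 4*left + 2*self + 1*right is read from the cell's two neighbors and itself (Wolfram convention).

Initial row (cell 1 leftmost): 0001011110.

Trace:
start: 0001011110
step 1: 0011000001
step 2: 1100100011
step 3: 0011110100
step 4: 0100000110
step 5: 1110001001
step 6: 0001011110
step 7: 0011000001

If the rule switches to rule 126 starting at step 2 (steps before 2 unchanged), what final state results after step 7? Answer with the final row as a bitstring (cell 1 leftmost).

0000110110

(re-executing steps 2..7 under rule 126; state before step 2: 0011000001)
step 2: 1111100011
step 3: 0000110110
step 4: 0001111111
step 5: 1011000001
step 6: 1111100011
step 7: 0000110110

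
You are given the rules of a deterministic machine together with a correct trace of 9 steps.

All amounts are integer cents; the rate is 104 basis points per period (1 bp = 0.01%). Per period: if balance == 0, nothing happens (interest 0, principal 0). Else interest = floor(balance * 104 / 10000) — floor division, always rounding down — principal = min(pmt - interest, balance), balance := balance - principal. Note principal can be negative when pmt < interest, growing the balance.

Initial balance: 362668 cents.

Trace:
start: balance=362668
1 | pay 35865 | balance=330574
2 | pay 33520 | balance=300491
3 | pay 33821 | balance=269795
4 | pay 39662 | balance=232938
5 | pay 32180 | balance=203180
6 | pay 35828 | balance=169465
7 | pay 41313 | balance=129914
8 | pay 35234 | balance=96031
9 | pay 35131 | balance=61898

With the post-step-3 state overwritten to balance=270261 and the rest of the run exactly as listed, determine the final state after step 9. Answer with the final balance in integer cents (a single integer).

62394

state after step 3 := balance=270261
4 | pay 39662 | balance=233409
5 | pay 32180 | balance=203656
6 | pay 35828 | balance=169946
7 | pay 41313 | balance=130400
8 | pay 35234 | balance=96522
9 | pay 35131 | balance=62394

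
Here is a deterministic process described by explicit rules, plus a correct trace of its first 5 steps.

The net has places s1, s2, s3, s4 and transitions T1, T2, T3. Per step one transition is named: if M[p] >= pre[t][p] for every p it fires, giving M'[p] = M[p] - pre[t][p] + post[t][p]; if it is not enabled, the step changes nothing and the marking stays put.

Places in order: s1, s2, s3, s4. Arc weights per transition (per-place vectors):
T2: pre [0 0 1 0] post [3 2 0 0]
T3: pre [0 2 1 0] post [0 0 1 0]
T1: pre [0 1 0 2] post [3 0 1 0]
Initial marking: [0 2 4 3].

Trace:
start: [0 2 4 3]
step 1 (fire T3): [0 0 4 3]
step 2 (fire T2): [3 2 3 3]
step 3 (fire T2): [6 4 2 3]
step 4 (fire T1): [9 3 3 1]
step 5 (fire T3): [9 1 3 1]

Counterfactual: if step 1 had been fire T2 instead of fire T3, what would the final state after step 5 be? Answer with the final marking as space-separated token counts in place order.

(re-executing from step 1 with the substitution; state before step 1: [0 2 4 3])
step 1 (fire T2): [3 4 3 3]
step 2 (fire T2): [6 6 2 3]
step 3 (fire T2): [9 8 1 3]
step 4 (fire T1): [12 7 2 1]
step 5 (fire T3): [12 5 2 1]

12 5 2 1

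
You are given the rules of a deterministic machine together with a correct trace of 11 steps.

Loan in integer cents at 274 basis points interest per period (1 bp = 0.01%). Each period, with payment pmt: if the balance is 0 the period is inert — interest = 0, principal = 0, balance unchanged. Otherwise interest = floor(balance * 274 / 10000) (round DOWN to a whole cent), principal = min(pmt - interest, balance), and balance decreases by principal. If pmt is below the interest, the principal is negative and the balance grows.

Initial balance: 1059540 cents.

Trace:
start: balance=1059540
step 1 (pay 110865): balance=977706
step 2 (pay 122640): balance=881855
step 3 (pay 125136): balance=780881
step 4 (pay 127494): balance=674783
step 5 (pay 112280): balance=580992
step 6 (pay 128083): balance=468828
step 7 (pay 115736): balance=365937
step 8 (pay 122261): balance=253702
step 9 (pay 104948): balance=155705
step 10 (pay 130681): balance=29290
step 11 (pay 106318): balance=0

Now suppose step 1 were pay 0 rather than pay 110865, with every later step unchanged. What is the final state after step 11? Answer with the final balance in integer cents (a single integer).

(re-executing from step 1 with the substitution; state before step 1: balance=1059540)
step 1 (pay 0): balance=1088571
step 2 (pay 122640): balance=995757
step 3 (pay 125136): balance=897904
step 4 (pay 127494): balance=795012
step 5 (pay 112280): balance=704515
step 6 (pay 128083): balance=595735
step 7 (pay 115736): balance=496322
step 8 (pay 122261): balance=387660
step 9 (pay 104948): balance=293333
step 10 (pay 130681): balance=170689
step 11 (pay 106318): balance=69047

69047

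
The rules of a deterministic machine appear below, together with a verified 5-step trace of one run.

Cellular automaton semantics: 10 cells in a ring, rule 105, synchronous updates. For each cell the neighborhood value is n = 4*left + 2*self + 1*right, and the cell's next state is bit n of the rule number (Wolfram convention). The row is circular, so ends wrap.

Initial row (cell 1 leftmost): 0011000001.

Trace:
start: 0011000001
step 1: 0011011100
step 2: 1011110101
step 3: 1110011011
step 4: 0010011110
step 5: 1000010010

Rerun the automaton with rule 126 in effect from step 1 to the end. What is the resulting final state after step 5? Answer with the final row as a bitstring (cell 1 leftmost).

1111100011

(re-executing steps 1..5 under rule 126; state before step 1: 0011000001)
step 1: 1111100011
step 2: 0000110110
step 3: 0001111111
step 4: 1011000001
step 5: 1111100011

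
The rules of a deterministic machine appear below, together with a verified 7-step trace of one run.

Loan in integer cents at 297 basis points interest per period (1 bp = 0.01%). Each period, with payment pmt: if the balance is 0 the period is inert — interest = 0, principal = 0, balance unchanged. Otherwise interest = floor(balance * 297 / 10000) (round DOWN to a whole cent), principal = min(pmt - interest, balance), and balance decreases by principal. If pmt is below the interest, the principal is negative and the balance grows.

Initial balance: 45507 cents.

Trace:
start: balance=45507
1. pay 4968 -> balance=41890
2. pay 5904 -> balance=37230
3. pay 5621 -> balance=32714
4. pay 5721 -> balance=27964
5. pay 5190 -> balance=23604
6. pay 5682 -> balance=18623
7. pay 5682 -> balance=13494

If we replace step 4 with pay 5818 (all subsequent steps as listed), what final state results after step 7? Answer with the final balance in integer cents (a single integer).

(re-executing from step 4 with the substitution; state before step 4: balance=32714)
4. pay 5818 -> balance=27867
5. pay 5190 -> balance=23504
6. pay 5682 -> balance=18520
7. pay 5682 -> balance=13388

13388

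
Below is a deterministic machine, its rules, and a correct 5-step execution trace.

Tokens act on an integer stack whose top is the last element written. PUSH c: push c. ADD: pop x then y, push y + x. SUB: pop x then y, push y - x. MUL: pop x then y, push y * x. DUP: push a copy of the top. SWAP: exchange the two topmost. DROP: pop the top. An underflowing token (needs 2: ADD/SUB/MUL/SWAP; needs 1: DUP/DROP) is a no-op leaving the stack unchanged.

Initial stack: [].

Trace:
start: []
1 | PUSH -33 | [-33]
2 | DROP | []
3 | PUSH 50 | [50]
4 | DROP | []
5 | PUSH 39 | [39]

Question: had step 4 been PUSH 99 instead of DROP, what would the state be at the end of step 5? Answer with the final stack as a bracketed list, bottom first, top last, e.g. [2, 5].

[50, 99, 39]

(re-executing from step 4 with the substitution; state before step 4: [50])
4 | PUSH 99 | [50, 99]
5 | PUSH 39 | [50, 99, 39]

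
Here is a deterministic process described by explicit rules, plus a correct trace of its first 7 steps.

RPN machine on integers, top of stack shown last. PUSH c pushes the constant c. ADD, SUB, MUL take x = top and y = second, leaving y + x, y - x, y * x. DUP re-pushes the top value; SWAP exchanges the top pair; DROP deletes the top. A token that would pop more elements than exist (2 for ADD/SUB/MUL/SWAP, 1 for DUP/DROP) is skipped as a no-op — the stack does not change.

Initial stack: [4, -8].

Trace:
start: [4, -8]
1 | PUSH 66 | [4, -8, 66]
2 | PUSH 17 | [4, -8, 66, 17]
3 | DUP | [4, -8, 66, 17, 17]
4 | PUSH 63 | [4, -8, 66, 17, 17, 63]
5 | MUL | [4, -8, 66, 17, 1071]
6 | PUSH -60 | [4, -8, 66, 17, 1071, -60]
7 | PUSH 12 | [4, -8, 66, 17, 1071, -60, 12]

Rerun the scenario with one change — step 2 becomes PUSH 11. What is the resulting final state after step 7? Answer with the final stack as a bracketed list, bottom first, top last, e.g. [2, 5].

[4, -8, 66, 11, 693, -60, 12]

(re-executing from step 2 with the substitution; state before step 2: [4, -8, 66])
2 | PUSH 11 | [4, -8, 66, 11]
3 | DUP | [4, -8, 66, 11, 11]
4 | PUSH 63 | [4, -8, 66, 11, 11, 63]
5 | MUL | [4, -8, 66, 11, 693]
6 | PUSH -60 | [4, -8, 66, 11, 693, -60]
7 | PUSH 12 | [4, -8, 66, 11, 693, -60, 12]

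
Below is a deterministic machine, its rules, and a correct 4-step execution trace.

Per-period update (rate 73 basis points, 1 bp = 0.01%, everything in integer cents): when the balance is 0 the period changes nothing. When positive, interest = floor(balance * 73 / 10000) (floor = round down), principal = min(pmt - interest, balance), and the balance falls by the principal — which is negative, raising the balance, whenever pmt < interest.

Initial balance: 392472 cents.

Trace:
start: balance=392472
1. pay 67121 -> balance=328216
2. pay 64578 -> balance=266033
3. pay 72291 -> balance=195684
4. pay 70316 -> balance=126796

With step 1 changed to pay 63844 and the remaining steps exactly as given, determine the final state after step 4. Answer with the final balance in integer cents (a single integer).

130145

(re-executing from step 1 with the substitution; state before step 1: balance=392472)
1. pay 63844 -> balance=331493
2. pay 64578 -> balance=269334
3. pay 72291 -> balance=199009
4. pay 70316 -> balance=130145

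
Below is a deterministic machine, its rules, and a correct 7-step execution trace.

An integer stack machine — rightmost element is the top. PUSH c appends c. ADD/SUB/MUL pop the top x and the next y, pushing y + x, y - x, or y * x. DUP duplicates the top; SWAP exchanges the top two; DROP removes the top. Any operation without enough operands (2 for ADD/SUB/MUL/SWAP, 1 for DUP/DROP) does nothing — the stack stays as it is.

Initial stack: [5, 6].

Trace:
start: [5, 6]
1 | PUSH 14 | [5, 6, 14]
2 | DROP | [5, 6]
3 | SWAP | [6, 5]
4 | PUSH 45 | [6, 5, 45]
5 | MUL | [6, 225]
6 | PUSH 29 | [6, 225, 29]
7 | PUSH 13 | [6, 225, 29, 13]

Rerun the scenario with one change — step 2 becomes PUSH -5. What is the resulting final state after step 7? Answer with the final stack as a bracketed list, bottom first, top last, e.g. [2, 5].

(re-executing from step 2 with the substitution; state before step 2: [5, 6, 14])
2 | PUSH -5 | [5, 6, 14, -5]
3 | SWAP | [5, 6, -5, 14]
4 | PUSH 45 | [5, 6, -5, 14, 45]
5 | MUL | [5, 6, -5, 630]
6 | PUSH 29 | [5, 6, -5, 630, 29]
7 | PUSH 13 | [5, 6, -5, 630, 29, 13]

[5, 6, -5, 630, 29, 13]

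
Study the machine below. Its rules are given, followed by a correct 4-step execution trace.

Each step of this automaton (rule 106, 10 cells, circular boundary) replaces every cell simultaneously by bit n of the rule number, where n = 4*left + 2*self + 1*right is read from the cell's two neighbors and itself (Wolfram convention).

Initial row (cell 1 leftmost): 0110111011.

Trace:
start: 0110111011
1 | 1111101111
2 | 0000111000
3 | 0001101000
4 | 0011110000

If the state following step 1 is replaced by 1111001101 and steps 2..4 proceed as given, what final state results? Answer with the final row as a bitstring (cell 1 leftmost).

0101110010

state after step 1 := 1111001101
2 | 0001011111
3 | 0010110001
4 | 0101110010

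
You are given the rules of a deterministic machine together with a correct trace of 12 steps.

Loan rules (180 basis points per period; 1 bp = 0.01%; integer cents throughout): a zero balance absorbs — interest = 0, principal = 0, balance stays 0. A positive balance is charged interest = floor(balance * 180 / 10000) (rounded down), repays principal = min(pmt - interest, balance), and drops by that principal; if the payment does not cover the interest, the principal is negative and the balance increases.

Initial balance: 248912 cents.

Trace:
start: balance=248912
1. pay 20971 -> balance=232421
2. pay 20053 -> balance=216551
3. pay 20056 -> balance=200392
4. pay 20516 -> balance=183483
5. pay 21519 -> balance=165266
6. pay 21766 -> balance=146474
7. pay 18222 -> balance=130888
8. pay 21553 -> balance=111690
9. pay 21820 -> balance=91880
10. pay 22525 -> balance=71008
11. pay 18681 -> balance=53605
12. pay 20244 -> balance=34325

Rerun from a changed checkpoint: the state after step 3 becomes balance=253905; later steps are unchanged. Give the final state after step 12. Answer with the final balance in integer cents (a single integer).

state after step 3 := balance=253905
4. pay 20516 -> balance=237959
5. pay 21519 -> balance=220723
6. pay 21766 -> balance=202930
7. pay 18222 -> balance=188360
8. pay 21553 -> balance=170197
9. pay 21820 -> balance=151440
10. pay 22525 -> balance=131640
11. pay 18681 -> balance=115328
12. pay 20244 -> balance=97159

97159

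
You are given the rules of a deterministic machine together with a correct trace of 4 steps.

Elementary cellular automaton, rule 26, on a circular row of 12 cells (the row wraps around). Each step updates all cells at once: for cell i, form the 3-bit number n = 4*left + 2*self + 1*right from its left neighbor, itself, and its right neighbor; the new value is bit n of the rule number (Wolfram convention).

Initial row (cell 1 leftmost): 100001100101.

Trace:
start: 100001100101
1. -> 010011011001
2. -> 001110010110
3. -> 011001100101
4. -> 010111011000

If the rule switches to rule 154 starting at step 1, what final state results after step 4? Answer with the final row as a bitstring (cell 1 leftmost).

011001011000

(re-executing steps 1..4 under rule 154; state before step 1: 100001100101)
1. -> 010011011001
2. -> 001110010110
3. -> 011101100101
4. -> 011001011000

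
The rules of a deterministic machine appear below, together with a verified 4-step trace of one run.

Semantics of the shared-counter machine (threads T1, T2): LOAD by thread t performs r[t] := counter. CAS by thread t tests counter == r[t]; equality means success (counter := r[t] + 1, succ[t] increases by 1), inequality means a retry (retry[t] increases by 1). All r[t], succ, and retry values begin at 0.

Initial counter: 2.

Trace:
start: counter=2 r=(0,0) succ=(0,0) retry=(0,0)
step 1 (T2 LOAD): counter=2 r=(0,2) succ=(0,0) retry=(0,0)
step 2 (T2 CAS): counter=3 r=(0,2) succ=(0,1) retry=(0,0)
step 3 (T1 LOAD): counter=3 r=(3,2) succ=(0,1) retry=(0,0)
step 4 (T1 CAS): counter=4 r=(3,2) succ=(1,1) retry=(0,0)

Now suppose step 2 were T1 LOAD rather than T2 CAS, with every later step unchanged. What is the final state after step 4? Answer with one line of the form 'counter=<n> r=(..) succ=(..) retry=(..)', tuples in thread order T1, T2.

(re-executing from step 2 with the substitution; state before step 2: counter=2 r=(0,2) succ=(0,0) retry=(0,0))
step 2 (T1 LOAD): counter=2 r=(2,2) succ=(0,0) retry=(0,0)
step 3 (T1 LOAD): counter=2 r=(2,2) succ=(0,0) retry=(0,0)
step 4 (T1 CAS): counter=3 r=(2,2) succ=(1,0) retry=(0,0)

counter=3 r=(2,2) succ=(1,0) retry=(0,0)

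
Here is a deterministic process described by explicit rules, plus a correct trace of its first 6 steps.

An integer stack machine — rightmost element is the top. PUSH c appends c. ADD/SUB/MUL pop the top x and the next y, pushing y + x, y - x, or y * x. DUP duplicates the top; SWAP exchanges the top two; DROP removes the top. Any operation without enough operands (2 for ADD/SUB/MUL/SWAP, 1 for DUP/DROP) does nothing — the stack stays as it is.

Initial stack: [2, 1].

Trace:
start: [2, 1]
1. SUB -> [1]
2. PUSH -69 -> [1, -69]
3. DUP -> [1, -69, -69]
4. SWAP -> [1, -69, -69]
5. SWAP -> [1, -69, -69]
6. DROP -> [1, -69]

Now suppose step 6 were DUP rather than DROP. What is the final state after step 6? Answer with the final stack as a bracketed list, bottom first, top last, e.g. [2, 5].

(re-executing from step 6 with the substitution; state before step 6: [1, -69, -69])
6. DUP -> [1, -69, -69, -69]

[1, -69, -69, -69]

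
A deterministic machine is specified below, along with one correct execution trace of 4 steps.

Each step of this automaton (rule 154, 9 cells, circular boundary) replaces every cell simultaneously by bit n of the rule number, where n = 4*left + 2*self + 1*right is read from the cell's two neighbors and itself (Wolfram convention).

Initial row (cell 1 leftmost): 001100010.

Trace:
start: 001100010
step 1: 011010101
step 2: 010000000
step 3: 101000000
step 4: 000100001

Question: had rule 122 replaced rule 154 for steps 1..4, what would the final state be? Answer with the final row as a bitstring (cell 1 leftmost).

000000111

(re-executing steps 1..4 under rule 122; state before step 1: 001100010)
step 1: 011110101
step 2: 110011010
step 3: 111111101
step 4: 000000111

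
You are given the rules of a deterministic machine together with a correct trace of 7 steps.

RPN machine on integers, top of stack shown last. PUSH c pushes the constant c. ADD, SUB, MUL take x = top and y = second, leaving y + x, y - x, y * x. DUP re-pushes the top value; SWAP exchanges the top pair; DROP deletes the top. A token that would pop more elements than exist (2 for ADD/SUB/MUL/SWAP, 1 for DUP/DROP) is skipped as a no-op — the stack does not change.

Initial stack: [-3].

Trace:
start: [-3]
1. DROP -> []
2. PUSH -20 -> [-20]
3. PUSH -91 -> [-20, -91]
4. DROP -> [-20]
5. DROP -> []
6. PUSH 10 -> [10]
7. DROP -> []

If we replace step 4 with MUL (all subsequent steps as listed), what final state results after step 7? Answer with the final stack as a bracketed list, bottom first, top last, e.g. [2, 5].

[]

(re-executing from step 4 with the substitution; state before step 4: [-20, -91])
4. MUL -> [1820]
5. DROP -> []
6. PUSH 10 -> [10]
7. DROP -> []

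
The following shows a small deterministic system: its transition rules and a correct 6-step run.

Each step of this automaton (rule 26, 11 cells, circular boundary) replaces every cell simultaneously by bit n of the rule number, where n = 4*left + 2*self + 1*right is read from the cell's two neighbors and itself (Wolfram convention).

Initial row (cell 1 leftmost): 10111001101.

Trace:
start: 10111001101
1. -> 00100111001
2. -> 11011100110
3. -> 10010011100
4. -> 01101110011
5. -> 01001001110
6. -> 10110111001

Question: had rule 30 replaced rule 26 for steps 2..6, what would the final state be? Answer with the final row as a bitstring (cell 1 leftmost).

10011001000

(re-executing steps 2..6 under rule 30; state before step 2: 00100111001)
2. -> 11111100111
3. -> 00000011100
4. -> 00000110010
5. -> 00001101111
6. -> 10011001000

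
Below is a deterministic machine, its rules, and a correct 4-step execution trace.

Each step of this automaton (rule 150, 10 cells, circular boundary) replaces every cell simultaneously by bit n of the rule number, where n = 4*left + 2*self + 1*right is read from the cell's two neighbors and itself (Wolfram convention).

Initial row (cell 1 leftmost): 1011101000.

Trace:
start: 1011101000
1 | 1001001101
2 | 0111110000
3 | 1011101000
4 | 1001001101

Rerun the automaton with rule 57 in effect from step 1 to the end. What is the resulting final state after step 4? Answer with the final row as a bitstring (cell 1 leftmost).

(re-executing steps 1..4 under rule 57; state before step 1: 1011101000)
1 | 0110010110
2 | 0101001101
3 | 1010101010
4 | 0101010101

0101010101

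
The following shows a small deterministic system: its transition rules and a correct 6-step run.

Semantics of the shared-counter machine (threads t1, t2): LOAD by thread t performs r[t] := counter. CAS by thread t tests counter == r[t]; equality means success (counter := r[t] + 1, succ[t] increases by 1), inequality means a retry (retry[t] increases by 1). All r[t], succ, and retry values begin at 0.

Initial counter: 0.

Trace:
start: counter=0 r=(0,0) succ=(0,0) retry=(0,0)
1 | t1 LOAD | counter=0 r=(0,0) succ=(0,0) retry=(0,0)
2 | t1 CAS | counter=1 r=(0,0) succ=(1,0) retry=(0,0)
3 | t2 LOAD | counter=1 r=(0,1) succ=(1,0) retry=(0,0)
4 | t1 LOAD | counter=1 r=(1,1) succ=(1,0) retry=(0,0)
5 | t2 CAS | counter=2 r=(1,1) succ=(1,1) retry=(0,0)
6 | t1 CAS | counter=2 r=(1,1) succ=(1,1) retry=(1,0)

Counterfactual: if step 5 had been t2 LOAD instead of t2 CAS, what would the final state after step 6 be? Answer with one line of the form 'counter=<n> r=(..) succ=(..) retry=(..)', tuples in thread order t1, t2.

(re-executing from step 5 with the substitution; state before step 5: counter=1 r=(1,1) succ=(1,0) retry=(0,0))
5 | t2 LOAD | counter=1 r=(1,1) succ=(1,0) retry=(0,0)
6 | t1 CAS | counter=2 r=(1,1) succ=(2,0) retry=(0,0)

counter=2 r=(1,1) succ=(2,0) retry=(0,0)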